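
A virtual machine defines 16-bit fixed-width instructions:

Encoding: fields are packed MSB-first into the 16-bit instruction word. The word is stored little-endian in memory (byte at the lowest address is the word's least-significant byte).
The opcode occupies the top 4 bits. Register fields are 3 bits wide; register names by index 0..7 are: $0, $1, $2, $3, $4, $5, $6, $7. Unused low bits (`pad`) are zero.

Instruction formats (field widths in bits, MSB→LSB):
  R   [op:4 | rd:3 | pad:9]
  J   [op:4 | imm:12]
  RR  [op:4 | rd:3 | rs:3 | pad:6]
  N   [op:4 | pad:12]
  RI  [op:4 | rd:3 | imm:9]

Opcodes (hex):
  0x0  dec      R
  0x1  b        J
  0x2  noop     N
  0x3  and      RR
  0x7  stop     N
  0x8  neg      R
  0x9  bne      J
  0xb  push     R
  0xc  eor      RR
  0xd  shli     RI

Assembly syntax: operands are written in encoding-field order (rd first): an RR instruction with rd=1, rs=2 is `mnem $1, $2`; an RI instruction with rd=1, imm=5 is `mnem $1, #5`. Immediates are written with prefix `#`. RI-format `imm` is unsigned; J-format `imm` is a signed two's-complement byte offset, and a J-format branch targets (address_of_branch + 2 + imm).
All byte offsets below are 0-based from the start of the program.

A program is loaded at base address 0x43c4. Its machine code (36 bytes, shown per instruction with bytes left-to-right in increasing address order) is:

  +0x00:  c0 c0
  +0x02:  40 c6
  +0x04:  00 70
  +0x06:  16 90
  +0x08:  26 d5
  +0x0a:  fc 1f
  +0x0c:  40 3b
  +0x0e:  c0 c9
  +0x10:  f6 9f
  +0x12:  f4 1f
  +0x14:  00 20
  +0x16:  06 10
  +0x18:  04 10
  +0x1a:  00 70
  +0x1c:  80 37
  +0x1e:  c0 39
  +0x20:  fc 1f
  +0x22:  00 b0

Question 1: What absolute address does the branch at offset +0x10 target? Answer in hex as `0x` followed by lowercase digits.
+0x10: f6 9f ⇒ word 0x9ff6 (little)
  top 4b → 0x9 → bne [J]
  imm: (w>>0)&0xfff=0xff6 (s12→-10) → #-10
  target = base 0x43c4 + off 0x10 + 2 + imm -10 = 0x43cc

0x43cc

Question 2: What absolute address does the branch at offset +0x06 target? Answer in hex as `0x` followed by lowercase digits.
0x43e2

[06] 16 90 → 0x9016
  op=0x9016>>12=0x9 ⇒ bne (J)
  [11:0] imm=22 = #22
  target = base 0x43c4 + off 0x06 + 2 + imm 22 = 0x43e2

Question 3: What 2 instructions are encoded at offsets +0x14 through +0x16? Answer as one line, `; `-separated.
noop; b #6

[14] 00 20 → 0x2000
  top 4b → 0x2 → noop [N]
[16] 06 10 → 0x1006
  top 4b → 0x1 → b [J]
  [11:0] imm=6 = #6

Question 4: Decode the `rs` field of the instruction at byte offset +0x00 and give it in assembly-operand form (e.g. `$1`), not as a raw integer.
$3

+0x00: c0 c0 ⇒ word 0xc0c0 (little)
  opcode bits[15:12]=0xc: eor/RR
  rd@[11:9]=0x0 ⇒ $0
  rs@[8:6]=0x3 ⇒ $3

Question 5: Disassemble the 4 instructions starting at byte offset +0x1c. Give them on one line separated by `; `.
@+1c  little-endian(80 37) = 0x3780
  op=0x3780>>12=0x3 ⇒ and (RR)
  rd@[11:9]=0x3 ⇒ $3
  rs@[8:6]=0x6 ⇒ $6
@+1e  little-endian(c0 39) = 0x39c0
  op=0x39c0>>12=0x3 ⇒ and (RR)
  rd@[11:9]=0x4 ⇒ $4
  rs@[8:6]=0x7 ⇒ $7
@+20  little-endian(fc 1f) = 0x1ffc
  op=0x1ffc>>12=0x1 ⇒ b (J)
  imm@[11:0]=0xffc (s12→-4) ⇒ #-4
@+22  little-endian(00 b0) = 0xb000
  op=0xb000>>12=0xb ⇒ push (R)
  rd@[11:9]=0x0 ⇒ $0

and $3, $6; and $4, $7; b #-4; push $0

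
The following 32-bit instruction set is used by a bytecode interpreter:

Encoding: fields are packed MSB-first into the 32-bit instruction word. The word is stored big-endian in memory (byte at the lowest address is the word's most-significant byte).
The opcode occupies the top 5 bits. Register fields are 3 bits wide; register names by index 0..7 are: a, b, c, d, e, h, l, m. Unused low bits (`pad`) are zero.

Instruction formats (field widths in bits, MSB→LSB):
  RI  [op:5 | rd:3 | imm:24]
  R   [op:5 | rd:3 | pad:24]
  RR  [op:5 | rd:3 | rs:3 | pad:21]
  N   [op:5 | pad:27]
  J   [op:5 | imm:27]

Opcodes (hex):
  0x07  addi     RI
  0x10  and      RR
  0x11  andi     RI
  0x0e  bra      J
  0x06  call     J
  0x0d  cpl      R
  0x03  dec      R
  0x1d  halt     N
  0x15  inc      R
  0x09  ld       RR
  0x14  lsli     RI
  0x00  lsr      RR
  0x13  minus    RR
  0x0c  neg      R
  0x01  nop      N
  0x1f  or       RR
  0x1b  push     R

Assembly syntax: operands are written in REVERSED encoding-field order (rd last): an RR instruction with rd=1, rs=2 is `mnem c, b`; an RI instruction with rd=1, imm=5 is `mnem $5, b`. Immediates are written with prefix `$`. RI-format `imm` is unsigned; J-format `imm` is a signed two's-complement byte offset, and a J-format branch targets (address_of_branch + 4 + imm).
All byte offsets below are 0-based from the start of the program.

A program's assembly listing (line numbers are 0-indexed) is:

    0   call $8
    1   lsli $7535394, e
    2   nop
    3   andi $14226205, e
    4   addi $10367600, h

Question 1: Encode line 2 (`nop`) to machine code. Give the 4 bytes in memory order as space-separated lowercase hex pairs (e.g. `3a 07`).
08 00 00 00

line 2 (nop): pack op=0x1:5|pad=0:27 = 0x08000000; big→ 08 00 00 00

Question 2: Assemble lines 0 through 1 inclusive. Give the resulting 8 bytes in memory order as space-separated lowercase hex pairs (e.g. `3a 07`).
L0: call op=0x6:5|imm=8:27 ⇒ 0x30000008 ⇒ big 30 00 00 08
L1: lsli op=0x14:5|rd=4:3|imm=7535394:24 ⇒ 0xa472fb22 ⇒ big a4 72 fb 22

30 00 00 08 a4 72 fb 22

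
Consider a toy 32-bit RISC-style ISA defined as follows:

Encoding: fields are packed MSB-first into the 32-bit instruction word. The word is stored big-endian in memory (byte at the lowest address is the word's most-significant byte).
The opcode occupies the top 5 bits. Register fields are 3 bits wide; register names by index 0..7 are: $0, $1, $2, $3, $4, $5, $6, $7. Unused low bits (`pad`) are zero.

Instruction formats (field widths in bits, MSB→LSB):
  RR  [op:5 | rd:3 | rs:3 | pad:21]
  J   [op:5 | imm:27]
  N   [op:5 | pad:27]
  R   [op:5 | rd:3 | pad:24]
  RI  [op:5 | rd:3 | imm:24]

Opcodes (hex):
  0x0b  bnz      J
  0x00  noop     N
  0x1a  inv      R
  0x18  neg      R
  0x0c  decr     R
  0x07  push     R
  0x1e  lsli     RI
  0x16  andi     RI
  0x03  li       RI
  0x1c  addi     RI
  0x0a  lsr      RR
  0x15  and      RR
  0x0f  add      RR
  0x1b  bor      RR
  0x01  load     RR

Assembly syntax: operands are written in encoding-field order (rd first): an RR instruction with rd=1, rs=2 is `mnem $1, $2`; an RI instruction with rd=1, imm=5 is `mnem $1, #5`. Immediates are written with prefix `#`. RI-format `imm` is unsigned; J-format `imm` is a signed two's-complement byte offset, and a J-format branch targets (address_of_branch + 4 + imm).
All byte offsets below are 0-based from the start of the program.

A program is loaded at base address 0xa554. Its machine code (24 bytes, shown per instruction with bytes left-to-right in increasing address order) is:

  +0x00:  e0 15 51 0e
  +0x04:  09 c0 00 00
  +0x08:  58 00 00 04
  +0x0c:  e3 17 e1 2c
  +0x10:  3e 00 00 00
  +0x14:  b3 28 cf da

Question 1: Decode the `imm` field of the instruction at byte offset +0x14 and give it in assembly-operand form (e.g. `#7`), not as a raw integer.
[14] b3 28 cf da → 0xb328cfda
  opcode bits[31:27]=0x16: andi/RI
  [26:24] rd=3 = $3
  [23:0] imm=2674650 = #2674650

#2674650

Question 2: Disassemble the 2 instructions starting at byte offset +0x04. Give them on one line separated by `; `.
+0x04: 09 c0 00 00 ⇒ word 0x09c00000 (big)
  opcode bits[31:27]=0x1: load/RR
  [26:24] rd=1 = $1
  [23:21] rs=6 = $6
+0x08: 58 00 00 04 ⇒ word 0x58000004 (big)
  opcode bits[31:27]=0xb: bnz/J
  [26:0] imm=4 = #4

load $1, $6; bnz #4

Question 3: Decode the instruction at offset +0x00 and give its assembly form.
[00] e0 15 51 0e → 0xe015510e
  top 5b → 0x1c → addi [RI]
  rd: (w>>24)&0x7=0x0 → $0
  imm: (w>>0)&0xffffff=0x15510e → #1397006

addi $0, #1397006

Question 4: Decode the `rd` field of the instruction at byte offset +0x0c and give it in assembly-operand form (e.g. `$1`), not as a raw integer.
$3

+0x0c: e3 17 e1 2c ⇒ word 0xe317e12c (big)
  opcode bits[31:27]=0x1c: addi/RI
  rd@[26:24]=0x3 ⇒ $3
  imm@[23:0]=0x17e12c ⇒ #1564972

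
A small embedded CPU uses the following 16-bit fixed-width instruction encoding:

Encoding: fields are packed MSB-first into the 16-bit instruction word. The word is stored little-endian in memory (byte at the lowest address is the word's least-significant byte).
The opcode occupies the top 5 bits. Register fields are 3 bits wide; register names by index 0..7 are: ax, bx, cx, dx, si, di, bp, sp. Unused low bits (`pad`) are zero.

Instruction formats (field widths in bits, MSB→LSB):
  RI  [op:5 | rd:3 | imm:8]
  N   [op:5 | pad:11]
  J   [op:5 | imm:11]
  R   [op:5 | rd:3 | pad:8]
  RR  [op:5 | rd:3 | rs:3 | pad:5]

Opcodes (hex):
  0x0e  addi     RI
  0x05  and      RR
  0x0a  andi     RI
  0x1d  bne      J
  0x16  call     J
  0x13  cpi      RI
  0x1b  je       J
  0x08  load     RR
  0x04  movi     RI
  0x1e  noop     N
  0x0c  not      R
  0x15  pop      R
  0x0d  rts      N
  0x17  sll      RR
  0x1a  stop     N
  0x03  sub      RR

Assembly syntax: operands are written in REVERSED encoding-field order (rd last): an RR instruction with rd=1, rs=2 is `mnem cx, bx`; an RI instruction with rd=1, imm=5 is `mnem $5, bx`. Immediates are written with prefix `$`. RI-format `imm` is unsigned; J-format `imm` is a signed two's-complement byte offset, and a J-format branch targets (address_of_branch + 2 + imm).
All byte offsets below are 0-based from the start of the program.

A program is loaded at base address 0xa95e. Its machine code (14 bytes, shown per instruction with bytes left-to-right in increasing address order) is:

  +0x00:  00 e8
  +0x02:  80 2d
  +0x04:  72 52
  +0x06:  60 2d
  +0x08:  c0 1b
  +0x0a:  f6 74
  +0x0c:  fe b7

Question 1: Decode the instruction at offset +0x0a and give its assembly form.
addi $246, si

off 0x0a: read f6 74 as little → 0x74f6
  op=0x74f6>>11=0xe ⇒ addi (RI)
  rd: (w>>8)&0x7=0x4 → si
  imm: (w>>0)&0xff=0xf6 → $246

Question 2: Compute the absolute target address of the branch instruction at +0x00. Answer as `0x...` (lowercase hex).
@+00  little-endian(00 e8) = 0xe800
  op=0xe800>>11=0x1d ⇒ bne (J)
  imm: (w>>0)&0x7ff=0x0 → $0
  target = base 0xa95e + off 0x00 + 2 + imm 0 = 0xa960

0xa960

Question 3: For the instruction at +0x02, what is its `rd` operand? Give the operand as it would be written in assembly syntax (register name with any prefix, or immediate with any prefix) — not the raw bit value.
@+02  little-endian(80 2d) = 0x2d80
  top 5b → 0x5 → and [RR]
  [10:8] rd=5 = di
  [7:5] rs=4 = si

di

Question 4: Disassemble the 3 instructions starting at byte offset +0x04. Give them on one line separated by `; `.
andi $114, cx; and dx, di; sub bp, dx

@+04  little-endian(72 52) = 0x5272
  opcode bits[15:11]=0xa: andi/RI
  rd@[10:8]=0x2 ⇒ cx
  imm@[7:0]=0x72 ⇒ $114
@+06  little-endian(60 2d) = 0x2d60
  opcode bits[15:11]=0x5: and/RR
  rd@[10:8]=0x5 ⇒ di
  rs@[7:5]=0x3 ⇒ dx
@+08  little-endian(c0 1b) = 0x1bc0
  opcode bits[15:11]=0x3: sub/RR
  rd@[10:8]=0x3 ⇒ dx
  rs@[7:5]=0x6 ⇒ bp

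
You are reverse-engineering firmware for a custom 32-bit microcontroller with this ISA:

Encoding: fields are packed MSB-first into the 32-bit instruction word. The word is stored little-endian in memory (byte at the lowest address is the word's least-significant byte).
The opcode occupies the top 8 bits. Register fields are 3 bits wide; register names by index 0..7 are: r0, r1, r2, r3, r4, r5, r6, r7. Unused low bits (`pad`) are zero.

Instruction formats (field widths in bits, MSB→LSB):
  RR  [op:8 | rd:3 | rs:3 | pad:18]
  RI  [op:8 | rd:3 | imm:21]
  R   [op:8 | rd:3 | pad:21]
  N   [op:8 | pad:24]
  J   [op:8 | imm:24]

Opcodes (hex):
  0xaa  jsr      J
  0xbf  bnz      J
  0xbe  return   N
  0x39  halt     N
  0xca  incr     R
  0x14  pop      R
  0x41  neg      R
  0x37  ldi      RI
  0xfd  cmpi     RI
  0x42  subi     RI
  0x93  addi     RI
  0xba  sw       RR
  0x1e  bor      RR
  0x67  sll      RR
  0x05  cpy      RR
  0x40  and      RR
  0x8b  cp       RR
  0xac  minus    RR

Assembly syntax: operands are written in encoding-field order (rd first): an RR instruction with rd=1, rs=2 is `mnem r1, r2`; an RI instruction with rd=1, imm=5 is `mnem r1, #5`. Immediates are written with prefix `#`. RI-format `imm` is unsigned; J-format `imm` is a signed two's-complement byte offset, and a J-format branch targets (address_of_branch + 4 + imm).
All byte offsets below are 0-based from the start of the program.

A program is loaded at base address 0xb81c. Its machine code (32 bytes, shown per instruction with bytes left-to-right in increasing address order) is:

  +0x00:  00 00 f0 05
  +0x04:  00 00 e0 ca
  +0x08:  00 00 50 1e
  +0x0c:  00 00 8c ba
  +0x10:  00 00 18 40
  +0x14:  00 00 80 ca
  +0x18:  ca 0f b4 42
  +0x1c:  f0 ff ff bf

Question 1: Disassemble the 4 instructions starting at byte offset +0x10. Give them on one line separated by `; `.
[10] 00 00 18 40 → 0x40180000
  opcode bits[31:24]=0x40: and/RR
  [23:21] rd=0 = r0
  [20:18] rs=6 = r6
[14] 00 00 80 ca → 0xca800000
  opcode bits[31:24]=0xca: incr/R
  [23:21] rd=4 = r4
[18] ca 0f b4 42 → 0x42b40fca
  opcode bits[31:24]=0x42: subi/RI
  [23:21] rd=5 = r5
  [20:0] imm=1314762 = #1314762
[1c] f0 ff ff bf → 0xbffffff0
  opcode bits[31:24]=0xbf: bnz/J
  [23:0] imm=16777200 (s24→-16) = #-16

and r0, r6; incr r4; subi r5, #1314762; bnz #-16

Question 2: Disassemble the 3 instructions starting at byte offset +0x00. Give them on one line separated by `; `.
cpy r7, r4; incr r7; bor r2, r4

+0x00: 00 00 f0 05 ⇒ word 0x05f00000 (little)
  top 8b → 0x5 → cpy [RR]
  [23:21] rd=7 = r7
  [20:18] rs=4 = r4
+0x04: 00 00 e0 ca ⇒ word 0xcae00000 (little)
  top 8b → 0xca → incr [R]
  [23:21] rd=7 = r7
+0x08: 00 00 50 1e ⇒ word 0x1e500000 (little)
  top 8b → 0x1e → bor [RR]
  [23:21] rd=2 = r2
  [20:18] rs=4 = r4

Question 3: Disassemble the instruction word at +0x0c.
sw r4, r3

[0c] 00 00 8c ba → 0xba8c0000
  top 8b → 0xba → sw [RR]
  [23:21] rd=4 = r4
  [20:18] rs=3 = r3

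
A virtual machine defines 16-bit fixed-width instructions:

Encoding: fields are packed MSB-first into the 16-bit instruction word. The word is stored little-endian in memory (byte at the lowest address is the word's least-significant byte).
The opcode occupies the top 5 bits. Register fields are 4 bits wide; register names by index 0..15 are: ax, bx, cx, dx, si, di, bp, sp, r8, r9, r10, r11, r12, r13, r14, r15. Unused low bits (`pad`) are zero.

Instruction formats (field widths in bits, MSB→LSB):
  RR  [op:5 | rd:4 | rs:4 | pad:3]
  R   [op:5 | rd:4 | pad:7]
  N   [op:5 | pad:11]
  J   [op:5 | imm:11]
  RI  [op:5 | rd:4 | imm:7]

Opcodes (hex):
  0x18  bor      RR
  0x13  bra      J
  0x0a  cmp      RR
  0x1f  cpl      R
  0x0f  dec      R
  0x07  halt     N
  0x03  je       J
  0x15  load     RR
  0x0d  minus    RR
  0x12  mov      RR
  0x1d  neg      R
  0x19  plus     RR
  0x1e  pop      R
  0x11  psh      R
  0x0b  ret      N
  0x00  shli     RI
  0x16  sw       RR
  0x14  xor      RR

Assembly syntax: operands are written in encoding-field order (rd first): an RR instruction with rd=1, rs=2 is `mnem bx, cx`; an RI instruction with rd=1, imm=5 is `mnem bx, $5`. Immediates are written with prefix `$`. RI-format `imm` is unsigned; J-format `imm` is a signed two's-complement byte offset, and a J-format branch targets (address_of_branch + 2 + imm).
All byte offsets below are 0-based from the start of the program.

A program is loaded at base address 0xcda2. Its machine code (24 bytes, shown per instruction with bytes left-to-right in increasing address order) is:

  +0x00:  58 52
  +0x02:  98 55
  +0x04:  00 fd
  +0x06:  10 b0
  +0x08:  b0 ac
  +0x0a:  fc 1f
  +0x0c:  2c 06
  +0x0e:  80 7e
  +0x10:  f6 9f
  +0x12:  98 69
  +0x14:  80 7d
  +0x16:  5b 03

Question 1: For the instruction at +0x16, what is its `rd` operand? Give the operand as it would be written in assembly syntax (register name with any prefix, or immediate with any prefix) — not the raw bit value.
bp

[16] 5b 03 → 0x035b
  top 5b → 0x0 → shli [RI]
  rd: (w>>7)&0xf=0x6 → bp
  imm: (w>>0)&0x7f=0x5b → $91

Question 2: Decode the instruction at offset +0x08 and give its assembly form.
load r9, bp

@+08  little-endian(b0 ac) = 0xacb0
  opcode bits[15:11]=0x15: load/RR
  rd: (w>>7)&0xf=0x9 → r9
  rs: (w>>3)&0xf=0x6 → bp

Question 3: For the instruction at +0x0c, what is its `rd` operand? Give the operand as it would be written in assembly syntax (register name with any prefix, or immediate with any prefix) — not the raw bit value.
[0c] 2c 06 → 0x062c
  top 5b → 0x0 → shli [RI]
  rd: (w>>7)&0xf=0xc → r12
  imm: (w>>0)&0x7f=0x2c → $44

r12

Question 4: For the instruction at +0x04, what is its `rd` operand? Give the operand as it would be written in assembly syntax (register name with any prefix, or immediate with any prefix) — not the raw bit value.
[04] 00 fd → 0xfd00
  opcode bits[15:11]=0x1f: cpl/R
  rd: (w>>7)&0xf=0xa → r10

r10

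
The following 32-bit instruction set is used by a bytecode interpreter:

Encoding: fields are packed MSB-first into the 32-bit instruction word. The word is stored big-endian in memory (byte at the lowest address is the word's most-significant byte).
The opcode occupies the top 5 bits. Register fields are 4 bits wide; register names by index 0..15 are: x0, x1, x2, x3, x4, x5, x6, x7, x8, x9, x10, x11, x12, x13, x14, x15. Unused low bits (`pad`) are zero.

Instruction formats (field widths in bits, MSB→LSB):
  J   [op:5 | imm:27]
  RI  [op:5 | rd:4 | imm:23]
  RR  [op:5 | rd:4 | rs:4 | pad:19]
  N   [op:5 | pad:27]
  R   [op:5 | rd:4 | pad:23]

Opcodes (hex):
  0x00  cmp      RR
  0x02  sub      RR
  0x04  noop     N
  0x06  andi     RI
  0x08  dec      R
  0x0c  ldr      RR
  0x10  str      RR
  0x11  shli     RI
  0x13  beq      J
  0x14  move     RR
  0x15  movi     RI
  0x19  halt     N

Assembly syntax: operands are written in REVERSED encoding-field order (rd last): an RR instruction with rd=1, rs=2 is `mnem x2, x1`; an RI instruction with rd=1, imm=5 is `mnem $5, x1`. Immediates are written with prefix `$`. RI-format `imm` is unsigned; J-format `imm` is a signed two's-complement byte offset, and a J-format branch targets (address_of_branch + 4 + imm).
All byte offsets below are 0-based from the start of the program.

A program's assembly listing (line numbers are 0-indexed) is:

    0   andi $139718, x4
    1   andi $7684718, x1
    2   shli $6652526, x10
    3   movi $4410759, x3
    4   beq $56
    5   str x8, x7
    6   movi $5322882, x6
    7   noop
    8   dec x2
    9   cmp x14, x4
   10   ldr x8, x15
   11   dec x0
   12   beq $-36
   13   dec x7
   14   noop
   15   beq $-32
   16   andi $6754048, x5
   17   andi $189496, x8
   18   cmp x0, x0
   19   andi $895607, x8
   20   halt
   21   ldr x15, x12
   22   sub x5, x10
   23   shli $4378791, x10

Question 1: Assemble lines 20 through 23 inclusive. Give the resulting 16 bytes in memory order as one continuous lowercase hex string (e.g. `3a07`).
c800000066780000152800008d42d0a7

20. halt fields op=0x19:5|pad=0:27 → word c8000000h → c8 00 00 00
21. ldr fields op=0xc:5|rd=12:4|rs=15:4|pad=0:19 → word 66780000h → 66 78 00 00
22. sub fields op=0x2:5|rd=10:4|rs=5:4|pad=0:19 → word 15280000h → 15 28 00 00
23. shli fields op=0x11:5|rd=10:4|imm=4378791:23 → word 8d42d0a7h → 8d 42 d0 a7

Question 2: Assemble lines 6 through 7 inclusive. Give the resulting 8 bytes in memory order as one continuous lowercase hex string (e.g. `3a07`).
line 6 (movi): pack op=0x15:5|rd=6:4|imm=5322882:23 = 0xab513882; big→ ab 51 38 82
line 7 (noop): pack op=0x4:5|pad=0:27 = 0x20000000; big→ 20 00 00 00

ab51388220000000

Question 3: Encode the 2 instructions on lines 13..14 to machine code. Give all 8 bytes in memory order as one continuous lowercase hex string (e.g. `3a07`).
L13: dec op=0x8:5|rd=7:4|pad=0:23 ⇒ 0x43800000 ⇒ big 43 80 00 00
L14: noop op=0x4:5|pad=0:27 ⇒ 0x20000000 ⇒ big 20 00 00 00

4380000020000000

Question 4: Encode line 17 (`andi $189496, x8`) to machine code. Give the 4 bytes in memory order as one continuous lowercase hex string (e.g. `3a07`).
17. andi fields op=0x6:5|rd=8:4|imm=189496:23 → word 3402e438h → 34 02 e4 38

3402e438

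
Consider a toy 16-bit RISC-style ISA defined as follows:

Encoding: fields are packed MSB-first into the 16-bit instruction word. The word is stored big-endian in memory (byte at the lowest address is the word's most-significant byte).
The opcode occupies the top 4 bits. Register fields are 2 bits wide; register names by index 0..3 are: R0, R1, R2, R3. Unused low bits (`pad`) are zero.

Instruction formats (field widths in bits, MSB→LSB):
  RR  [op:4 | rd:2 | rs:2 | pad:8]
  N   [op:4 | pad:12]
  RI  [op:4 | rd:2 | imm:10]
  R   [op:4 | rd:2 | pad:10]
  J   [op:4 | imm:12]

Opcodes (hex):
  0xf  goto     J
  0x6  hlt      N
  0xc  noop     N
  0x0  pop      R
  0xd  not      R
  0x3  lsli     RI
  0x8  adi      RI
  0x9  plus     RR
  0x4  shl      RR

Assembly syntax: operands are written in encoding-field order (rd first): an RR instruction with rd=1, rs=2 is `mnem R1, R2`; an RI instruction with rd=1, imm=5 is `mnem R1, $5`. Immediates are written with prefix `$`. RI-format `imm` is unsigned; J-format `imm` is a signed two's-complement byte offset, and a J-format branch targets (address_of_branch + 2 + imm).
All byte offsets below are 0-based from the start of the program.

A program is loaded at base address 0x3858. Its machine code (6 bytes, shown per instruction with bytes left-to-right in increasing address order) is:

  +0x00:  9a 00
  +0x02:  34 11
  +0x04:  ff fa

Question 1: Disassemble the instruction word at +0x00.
plus R2, R2

+0x00: 9a 00 ⇒ word 0x9a00 (big)
  op=0x9a00>>12=0x9 ⇒ plus (RR)
  rd@[11:10]=0x2 ⇒ R2
  rs@[9:8]=0x2 ⇒ R2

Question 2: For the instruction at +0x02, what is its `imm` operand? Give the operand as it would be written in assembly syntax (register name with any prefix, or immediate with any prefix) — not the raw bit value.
$17

off 0x02: read 34 11 as big → 0x3411
  op=0x3411>>12=0x3 ⇒ lsli (RI)
  rd: (w>>10)&0x3=0x1 → R1
  imm: (w>>0)&0x3ff=0x11 → $17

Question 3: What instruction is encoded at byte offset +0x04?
off 0x04: read ff fa as big → 0xfffa
  top 4b → 0xf → goto [J]
  imm@[11:0]=0xffa (s12→-6) ⇒ $-6

goto $-6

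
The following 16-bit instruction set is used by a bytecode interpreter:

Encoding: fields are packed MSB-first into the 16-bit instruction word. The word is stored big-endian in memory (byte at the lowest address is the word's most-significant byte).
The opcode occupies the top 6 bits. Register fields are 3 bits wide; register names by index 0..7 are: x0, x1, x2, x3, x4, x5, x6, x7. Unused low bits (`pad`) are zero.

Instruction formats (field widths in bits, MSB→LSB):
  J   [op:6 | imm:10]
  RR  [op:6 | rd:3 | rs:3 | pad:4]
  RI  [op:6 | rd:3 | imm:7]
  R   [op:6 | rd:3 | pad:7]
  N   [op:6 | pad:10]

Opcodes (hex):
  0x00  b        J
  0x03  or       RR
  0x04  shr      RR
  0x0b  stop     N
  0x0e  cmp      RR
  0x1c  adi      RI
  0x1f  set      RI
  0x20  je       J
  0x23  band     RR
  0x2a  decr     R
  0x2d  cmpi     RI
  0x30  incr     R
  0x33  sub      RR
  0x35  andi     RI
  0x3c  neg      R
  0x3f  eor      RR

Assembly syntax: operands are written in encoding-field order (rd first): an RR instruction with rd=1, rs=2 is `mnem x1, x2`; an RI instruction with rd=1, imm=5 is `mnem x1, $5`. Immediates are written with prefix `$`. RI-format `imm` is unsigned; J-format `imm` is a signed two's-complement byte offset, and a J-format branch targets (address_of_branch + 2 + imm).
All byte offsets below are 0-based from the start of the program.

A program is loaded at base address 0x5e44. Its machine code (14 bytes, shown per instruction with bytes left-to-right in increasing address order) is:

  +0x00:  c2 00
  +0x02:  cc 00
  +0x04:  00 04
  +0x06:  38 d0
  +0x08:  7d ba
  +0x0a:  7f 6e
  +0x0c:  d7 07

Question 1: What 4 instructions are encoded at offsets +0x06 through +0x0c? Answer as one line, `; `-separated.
cmp x1, x5; set x3, $58; set x6, $110; andi x6, $7

@+06  big-endian(38 d0) = 0x38d0
  op=0x38d0>>10=0xe ⇒ cmp (RR)
  rd: (w>>7)&0x7=0x1 → x1
  rs: (w>>4)&0x7=0x5 → x5
@+08  big-endian(7d ba) = 0x7dba
  op=0x7dba>>10=0x1f ⇒ set (RI)
  rd: (w>>7)&0x7=0x3 → x3
  imm: (w>>0)&0x7f=0x3a → $58
@+0a  big-endian(7f 6e) = 0x7f6e
  op=0x7f6e>>10=0x1f ⇒ set (RI)
  rd: (w>>7)&0x7=0x6 → x6
  imm: (w>>0)&0x7f=0x6e → $110
@+0c  big-endian(d7 07) = 0xd707
  op=0xd707>>10=0x35 ⇒ andi (RI)
  rd: (w>>7)&0x7=0x6 → x6
  imm: (w>>0)&0x7f=0x7 → $7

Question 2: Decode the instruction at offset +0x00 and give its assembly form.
incr x4

off 0x00: read c2 00 as big → 0xc200
  op=0xc200>>10=0x30 ⇒ incr (R)
  [9:7] rd=4 = x4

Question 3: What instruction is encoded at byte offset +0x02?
sub x0, x0

off 0x02: read cc 00 as big → 0xcc00
  op=0xcc00>>10=0x33 ⇒ sub (RR)
  rd: (w>>7)&0x7=0x0 → x0
  rs: (w>>4)&0x7=0x0 → x0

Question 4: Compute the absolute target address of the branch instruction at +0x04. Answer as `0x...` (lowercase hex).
+0x04: 00 04 ⇒ word 0x0004 (big)
  opcode bits[15:10]=0x0: b/J
  [9:0] imm=4 = $4
  target = base 0x5e44 + off 0x04 + 2 + imm 4 = 0x5e4e

0x5e4e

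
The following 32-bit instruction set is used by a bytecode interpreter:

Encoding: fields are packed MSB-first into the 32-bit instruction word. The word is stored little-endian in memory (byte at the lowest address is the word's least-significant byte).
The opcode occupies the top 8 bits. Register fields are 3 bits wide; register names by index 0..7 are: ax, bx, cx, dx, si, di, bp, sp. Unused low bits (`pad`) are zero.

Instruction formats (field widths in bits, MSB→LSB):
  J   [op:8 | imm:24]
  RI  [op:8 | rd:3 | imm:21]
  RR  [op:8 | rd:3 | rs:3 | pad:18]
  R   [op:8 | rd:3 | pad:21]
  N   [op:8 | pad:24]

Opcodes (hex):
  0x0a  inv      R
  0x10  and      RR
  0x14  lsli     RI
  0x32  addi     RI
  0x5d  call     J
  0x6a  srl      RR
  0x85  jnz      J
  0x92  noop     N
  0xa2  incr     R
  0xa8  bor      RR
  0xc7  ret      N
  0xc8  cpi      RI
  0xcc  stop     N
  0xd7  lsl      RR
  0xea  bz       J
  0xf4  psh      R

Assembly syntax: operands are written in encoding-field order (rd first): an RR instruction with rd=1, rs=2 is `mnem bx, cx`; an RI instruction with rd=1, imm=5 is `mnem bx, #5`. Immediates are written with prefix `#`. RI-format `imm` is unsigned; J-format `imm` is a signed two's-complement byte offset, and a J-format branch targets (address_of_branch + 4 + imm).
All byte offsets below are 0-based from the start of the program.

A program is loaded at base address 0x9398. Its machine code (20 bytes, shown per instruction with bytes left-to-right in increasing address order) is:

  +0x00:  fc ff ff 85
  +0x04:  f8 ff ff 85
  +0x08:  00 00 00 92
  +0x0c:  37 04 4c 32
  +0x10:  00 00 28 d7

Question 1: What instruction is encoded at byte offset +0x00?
off 0x00: read fc ff ff 85 as little → 0x85fffffc
  op=0x85fffffc>>24=0x85 ⇒ jnz (J)
  [23:0] imm=16777212 (s24→-4) = #-4

jnz #-4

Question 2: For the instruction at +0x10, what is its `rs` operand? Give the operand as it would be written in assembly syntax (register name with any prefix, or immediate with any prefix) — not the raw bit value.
cx

off 0x10: read 00 00 28 d7 as little → 0xd7280000
  opcode bits[31:24]=0xd7: lsl/RR
  [23:21] rd=1 = bx
  [20:18] rs=2 = cx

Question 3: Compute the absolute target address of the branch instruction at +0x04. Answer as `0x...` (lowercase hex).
0x9398

+0x04: f8 ff ff 85 ⇒ word 0x85fffff8 (little)
  op=0x85fffff8>>24=0x85 ⇒ jnz (J)
  imm: (w>>0)&0xffffff=0xfffff8 (s24→-8) → #-8
  target = base 0x9398 + off 0x04 + 4 + imm -8 = 0x9398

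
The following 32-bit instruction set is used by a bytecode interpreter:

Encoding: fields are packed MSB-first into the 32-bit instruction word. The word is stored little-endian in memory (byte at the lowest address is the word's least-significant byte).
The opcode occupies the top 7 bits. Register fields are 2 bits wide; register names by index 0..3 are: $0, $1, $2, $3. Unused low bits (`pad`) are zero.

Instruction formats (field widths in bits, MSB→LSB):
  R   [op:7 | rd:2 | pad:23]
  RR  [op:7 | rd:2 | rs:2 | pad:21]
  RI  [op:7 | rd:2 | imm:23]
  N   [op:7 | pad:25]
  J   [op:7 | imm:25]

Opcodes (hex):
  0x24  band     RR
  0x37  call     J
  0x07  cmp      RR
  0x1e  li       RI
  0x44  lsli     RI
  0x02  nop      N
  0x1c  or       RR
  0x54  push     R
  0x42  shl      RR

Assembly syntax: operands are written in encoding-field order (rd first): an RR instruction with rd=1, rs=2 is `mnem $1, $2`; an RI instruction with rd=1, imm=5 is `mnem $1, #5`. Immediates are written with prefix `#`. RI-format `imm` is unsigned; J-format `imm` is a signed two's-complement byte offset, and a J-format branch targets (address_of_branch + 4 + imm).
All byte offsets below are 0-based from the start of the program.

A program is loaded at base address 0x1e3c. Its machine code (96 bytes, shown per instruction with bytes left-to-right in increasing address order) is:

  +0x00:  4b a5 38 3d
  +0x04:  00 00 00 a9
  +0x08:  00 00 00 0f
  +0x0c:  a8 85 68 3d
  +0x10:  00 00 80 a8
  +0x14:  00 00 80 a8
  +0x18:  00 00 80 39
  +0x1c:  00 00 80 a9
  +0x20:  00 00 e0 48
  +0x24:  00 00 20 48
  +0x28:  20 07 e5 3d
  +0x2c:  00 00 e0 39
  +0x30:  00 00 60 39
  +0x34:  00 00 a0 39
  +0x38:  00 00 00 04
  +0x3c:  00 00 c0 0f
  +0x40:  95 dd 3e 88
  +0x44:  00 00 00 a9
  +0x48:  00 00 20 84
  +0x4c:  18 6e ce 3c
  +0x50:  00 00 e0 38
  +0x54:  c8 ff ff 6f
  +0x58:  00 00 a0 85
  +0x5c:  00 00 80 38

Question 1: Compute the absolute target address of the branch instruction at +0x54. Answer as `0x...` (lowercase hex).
+0x54: c8 ff ff 6f ⇒ word 0x6fffffc8 (little)
  op=0x6fffffc8>>25=0x37 ⇒ call (J)
  imm: (w>>0)&0x1ffffff=0x1ffffc8 (s25→-56) → #-56
  target = base 0x1e3c + off 0x54 + 4 + imm -56 = 0x1e5c

0x1e5c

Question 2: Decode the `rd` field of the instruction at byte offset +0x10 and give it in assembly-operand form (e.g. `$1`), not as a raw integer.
@+10  little-endian(00 00 80 a8) = 0xa8800000
  op=0xa8800000>>25=0x54 ⇒ push (R)
  [24:23] rd=1 = $1

$1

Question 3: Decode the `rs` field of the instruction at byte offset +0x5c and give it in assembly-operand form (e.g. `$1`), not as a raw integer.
$0

+0x5c: 00 00 80 38 ⇒ word 0x38800000 (little)
  opcode bits[31:25]=0x1c: or/RR
  [24:23] rd=1 = $1
  [22:21] rs=0 = $0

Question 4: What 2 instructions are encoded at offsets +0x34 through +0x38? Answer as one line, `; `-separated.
or $3, $1; nop

@+34  little-endian(00 00 a0 39) = 0x39a00000
  top 7b → 0x1c → or [RR]
  rd: (w>>23)&0x3=0x3 → $3
  rs: (w>>21)&0x3=0x1 → $1
@+38  little-endian(00 00 00 04) = 0x04000000
  top 7b → 0x2 → nop [N]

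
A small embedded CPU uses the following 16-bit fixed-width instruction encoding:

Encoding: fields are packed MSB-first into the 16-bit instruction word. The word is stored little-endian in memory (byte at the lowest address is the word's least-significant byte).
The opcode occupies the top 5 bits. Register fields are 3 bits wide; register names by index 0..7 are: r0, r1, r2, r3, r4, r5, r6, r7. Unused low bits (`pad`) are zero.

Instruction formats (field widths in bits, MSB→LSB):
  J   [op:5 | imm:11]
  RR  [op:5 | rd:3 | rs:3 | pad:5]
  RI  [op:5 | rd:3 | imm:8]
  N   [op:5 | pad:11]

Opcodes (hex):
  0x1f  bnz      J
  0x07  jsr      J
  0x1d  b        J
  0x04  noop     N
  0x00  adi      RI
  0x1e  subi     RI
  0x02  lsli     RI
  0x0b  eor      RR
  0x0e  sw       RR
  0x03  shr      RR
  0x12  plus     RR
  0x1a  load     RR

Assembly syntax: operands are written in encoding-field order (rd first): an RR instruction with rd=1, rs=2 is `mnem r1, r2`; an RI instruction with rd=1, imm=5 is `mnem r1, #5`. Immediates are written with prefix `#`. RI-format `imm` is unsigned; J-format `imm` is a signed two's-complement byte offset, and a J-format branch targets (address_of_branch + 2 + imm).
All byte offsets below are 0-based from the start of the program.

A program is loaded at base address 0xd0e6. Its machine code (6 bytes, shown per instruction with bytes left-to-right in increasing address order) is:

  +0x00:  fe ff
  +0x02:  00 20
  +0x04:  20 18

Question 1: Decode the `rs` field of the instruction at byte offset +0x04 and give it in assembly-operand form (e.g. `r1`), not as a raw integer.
r1

[04] 20 18 → 0x1820
  op=0x1820>>11=0x3 ⇒ shr (RR)
  rd@[10:8]=0x0 ⇒ r0
  rs@[7:5]=0x1 ⇒ r1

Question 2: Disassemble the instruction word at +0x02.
noop

off 0x02: read 00 20 as little → 0x2000
  top 5b → 0x4 → noop [N]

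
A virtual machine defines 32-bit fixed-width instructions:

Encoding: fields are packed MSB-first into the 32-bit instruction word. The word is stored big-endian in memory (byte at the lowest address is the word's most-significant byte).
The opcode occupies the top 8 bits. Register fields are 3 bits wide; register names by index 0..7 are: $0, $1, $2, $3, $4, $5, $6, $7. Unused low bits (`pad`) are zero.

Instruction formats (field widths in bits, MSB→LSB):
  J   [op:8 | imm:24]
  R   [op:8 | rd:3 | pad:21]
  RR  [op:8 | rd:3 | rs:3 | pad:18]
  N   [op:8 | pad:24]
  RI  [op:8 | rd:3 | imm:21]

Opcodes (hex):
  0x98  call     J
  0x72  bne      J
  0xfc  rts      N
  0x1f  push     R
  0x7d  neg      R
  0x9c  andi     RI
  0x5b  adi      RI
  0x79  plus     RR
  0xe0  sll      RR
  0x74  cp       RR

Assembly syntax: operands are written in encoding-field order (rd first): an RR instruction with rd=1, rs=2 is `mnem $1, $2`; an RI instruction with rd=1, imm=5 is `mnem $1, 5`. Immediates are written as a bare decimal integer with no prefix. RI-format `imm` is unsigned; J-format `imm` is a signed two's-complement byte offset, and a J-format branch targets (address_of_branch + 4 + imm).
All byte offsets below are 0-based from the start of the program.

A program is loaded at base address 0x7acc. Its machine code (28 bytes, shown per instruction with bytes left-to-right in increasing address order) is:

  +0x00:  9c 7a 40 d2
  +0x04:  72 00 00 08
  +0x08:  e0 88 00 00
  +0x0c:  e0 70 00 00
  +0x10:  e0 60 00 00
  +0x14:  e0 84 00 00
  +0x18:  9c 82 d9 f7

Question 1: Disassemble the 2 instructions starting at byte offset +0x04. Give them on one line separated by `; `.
bne 8; sll $4, $2

@+04  big-endian(72 00 00 08) = 0x72000008
  op=0x72000008>>24=0x72 ⇒ bne (J)
  imm@[23:0]=0x8 ⇒ 8
@+08  big-endian(e0 88 00 00) = 0xe0880000
  op=0xe0880000>>24=0xe0 ⇒ sll (RR)
  rd@[23:21]=0x4 ⇒ $4
  rs@[20:18]=0x2 ⇒ $2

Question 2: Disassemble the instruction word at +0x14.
sll $4, $1

[14] e0 84 00 00 → 0xe0840000
  top 8b → 0xe0 → sll [RR]
  rd: (w>>21)&0x7=0x4 → $4
  rs: (w>>18)&0x7=0x1 → $1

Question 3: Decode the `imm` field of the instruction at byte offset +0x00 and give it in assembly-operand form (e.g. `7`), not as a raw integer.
1720530

off 0x00: read 9c 7a 40 d2 as big → 0x9c7a40d2
  op=0x9c7a40d2>>24=0x9c ⇒ andi (RI)
  [23:21] rd=3 = $3
  [20:0] imm=1720530 = 1720530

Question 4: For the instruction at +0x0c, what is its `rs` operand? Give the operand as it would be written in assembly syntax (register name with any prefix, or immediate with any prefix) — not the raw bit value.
@+0c  big-endian(e0 70 00 00) = 0xe0700000
  top 8b → 0xe0 → sll [RR]
  [23:21] rd=3 = $3
  [20:18] rs=4 = $4

$4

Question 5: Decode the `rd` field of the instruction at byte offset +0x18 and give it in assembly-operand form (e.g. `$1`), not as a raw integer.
$4

+0x18: 9c 82 d9 f7 ⇒ word 0x9c82d9f7 (big)
  op=0x9c82d9f7>>24=0x9c ⇒ andi (RI)
  rd: (w>>21)&0x7=0x4 → $4
  imm: (w>>0)&0x1fffff=0x2d9f7 → 186871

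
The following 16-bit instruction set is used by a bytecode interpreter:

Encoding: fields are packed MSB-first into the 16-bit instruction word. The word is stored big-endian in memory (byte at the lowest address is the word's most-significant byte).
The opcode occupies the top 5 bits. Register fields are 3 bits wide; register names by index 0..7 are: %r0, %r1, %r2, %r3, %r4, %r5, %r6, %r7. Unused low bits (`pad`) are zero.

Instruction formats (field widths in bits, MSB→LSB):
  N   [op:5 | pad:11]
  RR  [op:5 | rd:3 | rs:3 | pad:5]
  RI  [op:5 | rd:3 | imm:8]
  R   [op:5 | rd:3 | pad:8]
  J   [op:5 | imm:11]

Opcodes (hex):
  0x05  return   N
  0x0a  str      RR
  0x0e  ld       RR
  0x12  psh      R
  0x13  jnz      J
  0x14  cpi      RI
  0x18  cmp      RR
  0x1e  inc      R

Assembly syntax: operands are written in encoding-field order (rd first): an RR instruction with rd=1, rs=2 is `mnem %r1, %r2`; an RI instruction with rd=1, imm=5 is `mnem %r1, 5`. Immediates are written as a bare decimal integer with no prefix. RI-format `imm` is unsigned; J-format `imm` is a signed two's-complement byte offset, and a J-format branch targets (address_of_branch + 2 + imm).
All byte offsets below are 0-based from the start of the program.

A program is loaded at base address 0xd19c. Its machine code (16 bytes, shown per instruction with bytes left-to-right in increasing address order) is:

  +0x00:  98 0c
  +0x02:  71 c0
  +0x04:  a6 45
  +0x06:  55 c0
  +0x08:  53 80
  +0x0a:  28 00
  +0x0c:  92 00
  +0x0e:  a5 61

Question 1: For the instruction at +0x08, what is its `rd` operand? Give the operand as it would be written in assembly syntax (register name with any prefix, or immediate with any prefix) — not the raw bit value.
[08] 53 80 → 0x5380
  opcode bits[15:11]=0xa: str/RR
  [10:8] rd=3 = %r3
  [7:5] rs=4 = %r4

%r3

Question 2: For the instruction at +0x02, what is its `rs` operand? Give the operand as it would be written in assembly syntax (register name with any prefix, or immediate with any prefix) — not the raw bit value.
+0x02: 71 c0 ⇒ word 0x71c0 (big)
  opcode bits[15:11]=0xe: ld/RR
  rd: (w>>8)&0x7=0x1 → %r1
  rs: (w>>5)&0x7=0x6 → %r6

%r6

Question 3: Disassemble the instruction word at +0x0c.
psh %r2

+0x0c: 92 00 ⇒ word 0x9200 (big)
  top 5b → 0x12 → psh [R]
  rd@[10:8]=0x2 ⇒ %r2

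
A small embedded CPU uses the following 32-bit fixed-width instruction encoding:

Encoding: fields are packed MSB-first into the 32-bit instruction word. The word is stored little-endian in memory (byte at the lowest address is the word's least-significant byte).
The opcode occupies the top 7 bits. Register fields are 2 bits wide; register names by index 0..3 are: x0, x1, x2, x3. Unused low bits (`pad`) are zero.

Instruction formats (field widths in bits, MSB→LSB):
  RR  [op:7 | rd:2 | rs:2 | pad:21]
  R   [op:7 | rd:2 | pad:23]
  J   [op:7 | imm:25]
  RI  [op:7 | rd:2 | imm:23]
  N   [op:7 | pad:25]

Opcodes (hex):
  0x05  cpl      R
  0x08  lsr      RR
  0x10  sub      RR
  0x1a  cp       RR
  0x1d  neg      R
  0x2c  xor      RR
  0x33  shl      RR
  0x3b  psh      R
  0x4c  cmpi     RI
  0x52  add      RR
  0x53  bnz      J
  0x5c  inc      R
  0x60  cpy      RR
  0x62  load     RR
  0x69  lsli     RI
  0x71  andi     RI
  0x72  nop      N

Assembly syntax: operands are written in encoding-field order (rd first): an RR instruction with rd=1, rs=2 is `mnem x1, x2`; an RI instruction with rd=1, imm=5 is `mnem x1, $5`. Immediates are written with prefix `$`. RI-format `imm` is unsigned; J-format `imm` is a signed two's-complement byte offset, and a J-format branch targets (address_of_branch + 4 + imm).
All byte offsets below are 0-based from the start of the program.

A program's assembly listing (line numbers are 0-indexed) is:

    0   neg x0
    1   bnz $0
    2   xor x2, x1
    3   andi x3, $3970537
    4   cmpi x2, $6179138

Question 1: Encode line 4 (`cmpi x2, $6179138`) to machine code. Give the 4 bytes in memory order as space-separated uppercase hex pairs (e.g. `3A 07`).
L4: cmpi op=0x4c:7|rd=2:2|imm=6179138:23 ⇒ 0x995e4942 ⇒ little 42 49 5e 99

42 49 5E 99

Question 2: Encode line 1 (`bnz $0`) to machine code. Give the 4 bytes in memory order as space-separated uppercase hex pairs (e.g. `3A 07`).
L1: bnz op=0x53:7|imm=0:25 ⇒ 0xa6000000 ⇒ little 00 00 00 a6

00 00 00 A6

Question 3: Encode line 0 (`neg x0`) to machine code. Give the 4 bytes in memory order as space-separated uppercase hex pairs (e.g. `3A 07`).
line 0 (neg): pack op=0x1d:7|rd=0:2|pad=0:23 = 0x3a000000; little→ 00 00 00 3a

00 00 00 3A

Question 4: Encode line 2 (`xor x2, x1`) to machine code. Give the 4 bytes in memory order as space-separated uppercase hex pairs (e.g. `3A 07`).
2. xor fields op=0x2c:7|rd=2:2|rs=1:2|pad=0:21 → word 59200000h → 00 00 20 59

00 00 20 59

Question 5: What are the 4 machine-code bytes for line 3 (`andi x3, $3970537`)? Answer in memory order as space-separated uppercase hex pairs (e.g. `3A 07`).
line 3 (andi): pack op=0x71:7|rd=3:2|imm=3970537:23 = 0xe3bc95e9; little→ e9 95 bc e3

E9 95 BC E3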